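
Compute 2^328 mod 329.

2^1 ≡ 2 (mod 329)
2^2 ≡ 2^2 = 4 ≡ 4 (mod 329)
2^4 ≡ 4^2 = 16 ≡ 16 (mod 329)
2^8 ≡ 16^2 = 256 ≡ 256 (mod 329)
2^16 ≡ 256^2 = 65536 ≡ 65 (mod 329)
2^32 ≡ 65^2 = 4225 ≡ 277 (mod 329)
2^64 ≡ 277^2 = 76729 ≡ 72 (mod 329)
2^128 ≡ 72^2 = 5184 ≡ 249 (mod 329)
2^256 ≡ 249^2 = 62001 ≡ 149 (mod 329)
328 = 256 + 64 + 8 in binary powers of 2.
So 2^328 ≡ 149 · 72 · 256 ≡ 205 (mod 329).
Since 205 ≠ 1, base 2 is a Fermat witness: 329 is composite.

205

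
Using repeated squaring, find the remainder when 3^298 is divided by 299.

3^1 ≡ 3 (mod 299)
3^2 ≡ 3^2 = 9 ≡ 9 (mod 299)
3^4 ≡ 9^2 = 81 ≡ 81 (mod 299)
3^8 ≡ 81^2 = 6561 ≡ 282 (mod 299)
3^16 ≡ 282^2 = 79524 ≡ 289 (mod 299)
3^32 ≡ 289^2 = 83521 ≡ 100 (mod 299)
3^64 ≡ 100^2 = 10000 ≡ 133 (mod 299)
3^128 ≡ 133^2 = 17689 ≡ 48 (mod 299)
3^256 ≡ 48^2 = 2304 ≡ 211 (mod 299)
298 = 256 + 32 + 8 + 2 in binary powers of 2.
So 3^298 ≡ 211 · 100 · 282 · 9 ≡ 3 (mod 299).
Since 3 ≠ 1, base 3 is a Fermat witness: 299 is composite.

3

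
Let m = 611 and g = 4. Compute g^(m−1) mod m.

4^1 ≡ 4 (mod 611)
4^2 ≡ 4^2 = 16 ≡ 16 (mod 611)
4^4 ≡ 16^2 = 256 ≡ 256 (mod 611)
4^8 ≡ 256^2 = 65536 ≡ 159 (mod 611)
4^16 ≡ 159^2 = 25281 ≡ 230 (mod 611)
4^32 ≡ 230^2 = 52900 ≡ 354 (mod 611)
4^64 ≡ 354^2 = 125316 ≡ 61 (mod 611)
4^128 ≡ 61^2 = 3721 ≡ 55 (mod 611)
4^256 ≡ 55^2 = 3025 ≡ 581 (mod 611)
4^512 ≡ 581^2 = 337561 ≡ 289 (mod 611)
610 = 512 + 64 + 32 + 2 in binary powers of 2.
So 4^610 ≡ 289 · 61 · 354 · 16 ≡ 425 (mod 611).
Since 425 ≠ 1, base 4 is a Fermat witness: 611 is composite.

425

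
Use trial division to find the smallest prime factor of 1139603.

1139603 is odd.
Digit sum 23, not divisible by 3.
Ends in 3: not divisible by 5.
7: 1139603 = 7·162800 + 3
11: 1139603 = 11·103600 + 3
13: 1139603 = 13·87661 + 10
17: 1139603 = 17·67035 + 8
19: 1139603 = 19·59979 + 2
23: 1139603 = 23·49547 + 22
29: 1139603 = 29·39296 + 19
31: 1139603 = 31·36761 + 12
37: 1139603 = 37·30800 + 3
41: 1139603 = 41·27795 + 8
43: 1139603 = 43·26502 + 17
47: 1139603 = 47·24246 + 41
53: 1139603 = 53·21501 + 50
59: 1139603 = 59·19315 + 18
61: 1139603 = 61·18682 + 1
67: 1139603 = 67·17009

67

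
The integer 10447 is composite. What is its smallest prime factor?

31

10447 is odd.
Digit sum 16, not divisible by 3.
Ends in 7: not divisible by 5.
7: 10447 = 7·1492 + 3
11: 10447 = 11·949 + 8
13: 10447 = 13·803 + 8
17: 10447 = 17·614 + 9
19: 10447 = 19·549 + 16
23: 10447 = 23·454 + 5
29: 10447 = 29·360 + 7
31: 10447 = 31·337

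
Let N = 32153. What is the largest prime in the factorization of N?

32153 = 11 · 2923
2923 = 37 · 79
79 is prime.
So 32153 = 11 · 37 · 79; the largest prime factor is 79.

79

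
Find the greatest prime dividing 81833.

81833 = 19 · 4307
4307 = 59 · 73
73 is prime.
So 81833 = 19 · 59 · 73; the largest prime factor is 73.

73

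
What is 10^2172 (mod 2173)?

1494

10^1 ≡ 10 (mod 2173)
10^2 ≡ 10^2 = 100 ≡ 100 (mod 2173)
10^4 ≡ 100^2 = 10000 ≡ 1308 (mod 2173)
10^8 ≡ 1308^2 = 1710864 ≡ 713 (mod 2173)
10^16 ≡ 713^2 = 508369 ≡ 2060 (mod 2173)
10^32 ≡ 2060^2 = 4243600 ≡ 1904 (mod 2173)
10^64 ≡ 1904^2 = 3625216 ≡ 652 (mod 2173)
10^128 ≡ 652^2 = 425104 ≡ 1369 (mod 2173)
10^256 ≡ 1369^2 = 1874161 ≡ 1035 (mod 2173)
10^512 ≡ 1035^2 = 1071225 ≡ 2109 (mod 2173)
10^1024 ≡ 2109^2 = 4447881 ≡ 1923 (mod 2173)
10^2048 ≡ 1923^2 = 3697929 ≡ 1656 (mod 2173)
2172 = 2048 + 64 + 32 + 16 + 8 + 4 in binary powers of 2.
So 10^2172 ≡ 1656 · 652 · 1904 · 2060 · 713 · 1308 ≡ 1494 (mod 2173).
Since 1494 ≠ 1, base 10 is a Fermat witness: 2173 is composite.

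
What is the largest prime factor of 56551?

56551 = 11 · 5141
5141 = 53 · 97
97 is prime.
So 56551 = 11 · 53 · 97; the largest prime factor is 97.

97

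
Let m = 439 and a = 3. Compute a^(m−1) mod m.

3^1 ≡ 3 (mod 439)
3^2 ≡ 3^2 = 9 ≡ 9 (mod 439)
3^4 ≡ 9^2 = 81 ≡ 81 (mod 439)
3^8 ≡ 81^2 = 6561 ≡ 415 (mod 439)
3^16 ≡ 415^2 = 172225 ≡ 137 (mod 439)
3^32 ≡ 137^2 = 18769 ≡ 331 (mod 439)
3^64 ≡ 331^2 = 109561 ≡ 250 (mod 439)
3^128 ≡ 250^2 = 62500 ≡ 162 (mod 439)
3^256 ≡ 162^2 = 26244 ≡ 343 (mod 439)
438 = 256 + 128 + 32 + 16 + 4 + 2 in binary powers of 2.
So 3^438 ≡ 343 · 162 · 331 · 137 · 81 · 9 ≡ 1 (mod 439).
Since the result is 1, base 3 gives no evidence that 439 is composite.

1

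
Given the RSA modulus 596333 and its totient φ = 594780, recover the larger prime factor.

φ(n) = (p−1)(q−1) = n − (p+q) + 1, so p + q = 596333 − 594780 + 1 = 1554.
p and q are the roots of t² − 1554t + 596333 = 0.
Discriminant: 1554² − 4·596333 = 2414916 − 2385332 = 29584; √29584 = 172.
q = (1554 − 172)/2 = 691, p = (1554 + 172)/2 = 863.
Check: 691 · 863 = 596333.

863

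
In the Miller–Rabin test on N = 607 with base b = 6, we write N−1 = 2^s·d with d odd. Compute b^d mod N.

607 − 1 = 606 = 2^1 · 303, so d = 303.
6^1 ≡ 6 (mod 607)
6^2 ≡ 6^2 = 36 ≡ 36 (mod 607)
6^4 ≡ 36^2 = 1296 ≡ 82 (mod 607)
6^8 ≡ 82^2 = 6724 ≡ 47 (mod 607)
6^16 ≡ 47^2 = 2209 ≡ 388 (mod 607)
6^32 ≡ 388^2 = 150544 ≡ 8 (mod 607)
6^64 ≡ 8^2 = 64 ≡ 64 (mod 607)
6^128 ≡ 64^2 = 4096 ≡ 454 (mod 607)
6^256 ≡ 454^2 = 206116 ≡ 343 (mod 607)
303 = 256 + 32 + 8 + 4 + 2 + 1 in binary powers of 2.
So 6^303 ≡ 343 · 8 · 47 · 82 · 36 · 6 ≡ 606 (mod 607).
Since 6^d ≡ 606 (mod 607), base 6 does not prove 607 composite.

606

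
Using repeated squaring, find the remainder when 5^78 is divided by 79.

1

5^1 ≡ 5 (mod 79)
5^2 ≡ 5^2 = 25 ≡ 25 (mod 79)
5^4 ≡ 25^2 = 625 ≡ 72 (mod 79)
5^8 ≡ 72^2 = 5184 ≡ 49 (mod 79)
5^16 ≡ 49^2 = 2401 ≡ 31 (mod 79)
5^32 ≡ 31^2 = 961 ≡ 13 (mod 79)
5^64 ≡ 13^2 = 169 ≡ 11 (mod 79)
78 = 64 + 8 + 4 + 2 in binary powers of 2.
So 5^78 ≡ 11 · 49 · 72 · 25 ≡ 1 (mod 79).
Since the result is 1, base 5 gives no evidence that 79 is composite.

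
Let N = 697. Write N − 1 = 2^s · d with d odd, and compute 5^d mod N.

697 − 1 = 696 = 2^3 · 87, so d = 87.
5^1 ≡ 5 (mod 697)
5^2 ≡ 5^2 = 25 ≡ 25 (mod 697)
5^4 ≡ 25^2 = 625 ≡ 625 (mod 697)
5^8 ≡ 625^2 = 390625 ≡ 305 (mod 697)
5^16 ≡ 305^2 = 93025 ≡ 324 (mod 697)
5^32 ≡ 324^2 = 104976 ≡ 426 (mod 697)
5^64 ≡ 426^2 = 181476 ≡ 256 (mod 697)
87 = 64 + 16 + 4 + 2 + 1 in binary powers of 2.
So 5^87 ≡ 256 · 324 · 625 · 25 · 5 ≡ 61 (mod 697).
Squaring chain: 61 → 236 → 633; never reaches −1, so base 5 is a Miller–Rabin witness that 697 is composite.

61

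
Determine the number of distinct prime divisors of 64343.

2

64343 = 37^2 · 47
64343 = 37^2 · 47, which has 2 distinct prime factors.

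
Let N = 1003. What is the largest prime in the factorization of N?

59

1003 = 17 · 59
59 is prime.
So 1003 = 17 · 59; the largest prime factor is 59.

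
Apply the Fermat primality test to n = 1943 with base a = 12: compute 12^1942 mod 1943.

927

12^1 ≡ 12 (mod 1943)
12^2 ≡ 12^2 = 144 ≡ 144 (mod 1943)
12^4 ≡ 144^2 = 20736 ≡ 1306 (mod 1943)
12^8 ≡ 1306^2 = 1705636 ≡ 1625 (mod 1943)
12^16 ≡ 1625^2 = 2640625 ≡ 88 (mod 1943)
12^32 ≡ 88^2 = 7744 ≡ 1915 (mod 1943)
12^64 ≡ 1915^2 = 3667225 ≡ 784 (mod 1943)
12^128 ≡ 784^2 = 614656 ≡ 668 (mod 1943)
12^256 ≡ 668^2 = 446224 ≡ 1277 (mod 1943)
12^512 ≡ 1277^2 = 1630729 ≡ 552 (mod 1943)
12^1024 ≡ 552^2 = 304704 ≡ 1596 (mod 1943)
1942 = 1024 + 512 + 256 + 128 + 16 + 4 + 2 in binary powers of 2.
So 12^1942 ≡ 1596 · 552 · 1277 · 668 · 88 · 1306 · 144 ≡ 927 (mod 1943).
Since 927 ≠ 1, base 12 is a Fermat witness: 1943 is composite.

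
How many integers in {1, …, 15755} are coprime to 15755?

Factor: 15755 = 5 · 23 · 137.
φ(15755) = (5−1) · (23−1) · (137−1) = 4 · 22 · 136 = 11968.

11968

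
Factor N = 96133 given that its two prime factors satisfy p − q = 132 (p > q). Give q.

Since p = q + 132, we have 96133 = q(q + 132), so q² + 132q − 96133 = 0.
Discriminant: 132² + 4·96133 = 17424 + 384532 = 401956; √401956 = 634.
q = (−132 + 634)/2 = 251, and p = q + 132 = 383.
Check: 251 · 383 = 96133.

251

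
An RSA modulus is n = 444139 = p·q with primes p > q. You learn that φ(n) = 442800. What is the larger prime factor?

φ(n) = (p−1)(q−1) = n − (p+q) + 1, so p + q = 444139 − 442800 + 1 = 1340.
p and q are the roots of t² − 1340t + 444139 = 0.
Discriminant: 1340² − 4·444139 = 1795600 − 1776556 = 19044; √19044 = 138.
q = (1340 − 138)/2 = 601, p = (1340 + 138)/2 = 739.
Check: 601 · 739 = 444139.

739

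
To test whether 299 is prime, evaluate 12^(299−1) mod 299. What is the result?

12^1 ≡ 12 (mod 299)
12^2 ≡ 12^2 = 144 ≡ 144 (mod 299)
12^4 ≡ 144^2 = 20736 ≡ 105 (mod 299)
12^8 ≡ 105^2 = 11025 ≡ 261 (mod 299)
12^16 ≡ 261^2 = 68121 ≡ 248 (mod 299)
12^32 ≡ 248^2 = 61504 ≡ 209 (mod 299)
12^64 ≡ 209^2 = 43681 ≡ 27 (mod 299)
12^128 ≡ 27^2 = 729 ≡ 131 (mod 299)
12^256 ≡ 131^2 = 17161 ≡ 118 (mod 299)
298 = 256 + 32 + 8 + 2 in binary powers of 2.
So 12^298 ≡ 118 · 209 · 261 · 144 ≡ 196 (mod 299).
Since 196 ≠ 1, base 12 is a Fermat witness: 299 is composite.

196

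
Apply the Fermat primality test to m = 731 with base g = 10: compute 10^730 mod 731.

10^1 ≡ 10 (mod 731)
10^2 ≡ 10^2 = 100 ≡ 100 (mod 731)
10^4 ≡ 100^2 = 10000 ≡ 497 (mod 731)
10^8 ≡ 497^2 = 247009 ≡ 662 (mod 731)
10^16 ≡ 662^2 = 438244 ≡ 375 (mod 731)
10^32 ≡ 375^2 = 140625 ≡ 273 (mod 731)
10^64 ≡ 273^2 = 74529 ≡ 698 (mod 731)
10^128 ≡ 698^2 = 487204 ≡ 358 (mod 731)
10^256 ≡ 358^2 = 128164 ≡ 239 (mod 731)
10^512 ≡ 239^2 = 57121 ≡ 103 (mod 731)
730 = 512 + 128 + 64 + 16 + 8 + 2 in binary powers of 2.
So 10^730 ≡ 103 · 358 · 698 · 375 · 662 · 100 ≡ 461 (mod 731).
Since 461 ≠ 1, base 10 is a Fermat witness: 731 is composite.

461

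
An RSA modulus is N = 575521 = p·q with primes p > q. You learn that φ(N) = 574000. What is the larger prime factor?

821

φ(n) = (p−1)(q−1) = n − (p+q) + 1, so p + q = 575521 − 574000 + 1 = 1522.
p and q are the roots of t² − 1522t + 575521 = 0.
Discriminant: 1522² − 4·575521 = 2316484 − 2302084 = 14400; √14400 = 120.
q = (1522 − 120)/2 = 701, p = (1522 + 120)/2 = 821.
Check: 701 · 821 = 575521.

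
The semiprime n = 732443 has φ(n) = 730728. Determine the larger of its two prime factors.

919

φ(n) = (p−1)(q−1) = n − (p+q) + 1, so p + q = 732443 − 730728 + 1 = 1716.
p and q are the roots of t² − 1716t + 732443 = 0.
Discriminant: 1716² − 4·732443 = 2944656 − 2929772 = 14884; √14884 = 122.
q = (1716 − 122)/2 = 797, p = (1716 + 122)/2 = 919.
Check: 797 · 919 = 732443.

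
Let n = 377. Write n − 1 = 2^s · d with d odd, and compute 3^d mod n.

308

377 − 1 = 376 = 2^3 · 47, so d = 47.
3^1 ≡ 3 (mod 377)
3^2 ≡ 3^2 = 9 ≡ 9 (mod 377)
3^4 ≡ 9^2 = 81 ≡ 81 (mod 377)
3^8 ≡ 81^2 = 6561 ≡ 152 (mod 377)
3^16 ≡ 152^2 = 23104 ≡ 107 (mod 377)
3^32 ≡ 107^2 = 11449 ≡ 139 (mod 377)
47 = 32 + 8 + 4 + 2 + 1 in binary powers of 2.
So 3^47 ≡ 139 · 152 · 81 · 9 · 3 ≡ 308 (mod 377).
Squaring chain: 308 → 237 → 373; never reaches −1, so base 3 is a Miller–Rabin witness that 377 is composite.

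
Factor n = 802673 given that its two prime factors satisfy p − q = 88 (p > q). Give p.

941

Since p = q + 88, we have 802673 = q(q + 88), so q² + 88q − 802673 = 0.
Discriminant: 88² + 4·802673 = 7744 + 3210692 = 3218436; √3218436 = 1794.
q = (−88 + 1794)/2 = 853, and p = q + 88 = 941.
Check: 853 · 941 = 802673.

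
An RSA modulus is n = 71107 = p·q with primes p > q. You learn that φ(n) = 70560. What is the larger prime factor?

337

φ(n) = (p−1)(q−1) = n − (p+q) + 1, so p + q = 71107 − 70560 + 1 = 548.
p and q are the roots of t² − 548t + 71107 = 0.
Discriminant: 548² − 4·71107 = 300304 − 284428 = 15876; √15876 = 126.
q = (548 − 126)/2 = 211, p = (548 + 126)/2 = 337.
Check: 211 · 337 = 71107.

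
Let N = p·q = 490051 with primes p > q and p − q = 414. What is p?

937

Since p = q + 414, we have 490051 = q(q + 414), so q² + 414q − 490051 = 0.
Discriminant: 414² + 4·490051 = 171396 + 1960204 = 2131600; √2131600 = 1460.
q = (−414 + 1460)/2 = 523, and p = q + 414 = 937.
Check: 523 · 937 = 490051.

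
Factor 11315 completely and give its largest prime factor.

11315 = 5 · 2263
2263 = 31 · 73
73 is prime.
So 11315 = 5 · 31 · 73; the largest prime factor is 73.

73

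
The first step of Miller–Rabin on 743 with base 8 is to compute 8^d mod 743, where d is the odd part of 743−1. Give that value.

743 − 1 = 742 = 2^1 · 371, so d = 371.
8^1 ≡ 8 (mod 743)
8^2 ≡ 8^2 = 64 ≡ 64 (mod 743)
8^4 ≡ 64^2 = 4096 ≡ 381 (mod 743)
8^8 ≡ 381^2 = 145161 ≡ 276 (mod 743)
8^16 ≡ 276^2 = 76176 ≡ 390 (mod 743)
8^32 ≡ 390^2 = 152100 ≡ 528 (mod 743)
8^64 ≡ 528^2 = 278784 ≡ 159 (mod 743)
8^128 ≡ 159^2 = 25281 ≡ 19 (mod 743)
8^256 ≡ 19^2 = 361 ≡ 361 (mod 743)
371 = 256 + 64 + 32 + 16 + 2 + 1 in binary powers of 2.
So 8^371 ≡ 361 · 159 · 528 · 390 · 64 · 8 ≡ 1 (mod 743).
Since 8^d ≡ 1 (mod 743), base 8 does not prove 743 composite.

1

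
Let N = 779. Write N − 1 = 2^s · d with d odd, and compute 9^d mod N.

779 − 1 = 778 = 2^1 · 389, so d = 389.
9^1 ≡ 9 (mod 779)
9^2 ≡ 9^2 = 81 ≡ 81 (mod 779)
9^4 ≡ 81^2 = 6561 ≡ 329 (mod 779)
9^8 ≡ 329^2 = 108241 ≡ 739 (mod 779)
9^16 ≡ 739^2 = 546121 ≡ 42 (mod 779)
9^32 ≡ 42^2 = 1764 ≡ 206 (mod 779)
9^64 ≡ 206^2 = 42436 ≡ 370 (mod 779)
9^128 ≡ 370^2 = 136900 ≡ 575 (mod 779)
9^256 ≡ 575^2 = 330625 ≡ 329 (mod 779)
389 = 256 + 128 + 4 + 1 in binary powers of 2.
So 9^389 ≡ 329 · 575 · 329 · 9 ≡ 214 (mod 779).
Squaring chain: 214; never reaches −1, so base 9 is a Miller–Rabin witness that 779 is composite.

214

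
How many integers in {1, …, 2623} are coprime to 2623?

2520

Factor: 2623 = 43 · 61.
φ(2623) = (43−1) · (61−1) = 42 · 60 = 2520.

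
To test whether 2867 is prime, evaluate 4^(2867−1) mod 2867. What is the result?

4^1 ≡ 4 (mod 2867)
4^2 ≡ 4^2 = 16 ≡ 16 (mod 2867)
4^4 ≡ 16^2 = 256 ≡ 256 (mod 2867)
4^8 ≡ 256^2 = 65536 ≡ 2462 (mod 2867)
4^16 ≡ 2462^2 = 6061444 ≡ 606 (mod 2867)
4^32 ≡ 606^2 = 367236 ≡ 260 (mod 2867)
4^64 ≡ 260^2 = 67600 ≡ 1659 (mod 2867)
4^128 ≡ 1659^2 = 2752281 ≡ 2828 (mod 2867)
4^256 ≡ 2828^2 = 7997584 ≡ 1521 (mod 2867)
4^512 ≡ 1521^2 = 2313441 ≡ 2639 (mod 2867)
4^1024 ≡ 2639^2 = 6964321 ≡ 378 (mod 2867)
4^2048 ≡ 378^2 = 142884 ≡ 2401 (mod 2867)
2866 = 2048 + 512 + 256 + 32 + 16 + 2 in binary powers of 2.
So 4^2866 ≡ 2401 · 2639 · 1521 · 260 · 606 · 16 ≡ 972 (mod 2867).
Since 972 ≠ 1, base 4 is a Fermat witness: 2867 is composite.

972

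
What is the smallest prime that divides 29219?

29219 is odd.
Digit sum 23, not divisible by 3.
Ends in 9: not divisible by 5.
7: 29219 = 7·4174 + 1
11: 29219 = 11·2656 + 3
13: 29219 = 13·2247 + 8
17: 29219 = 17·1718 + 13
19: 29219 = 19·1537 + 16
23: 29219 = 23·1270 + 9
29: 29219 = 29·1007 + 16
31: 29219 = 31·942 + 17
37: 29219 = 37·789 + 26
41: 29219 = 41·712 + 27
43: 29219 = 43·679 + 22
47: 29219 = 47·621 + 32
53: 29219 = 53·551 + 16
59: 29219 = 59·495 + 14
61: 29219 = 61·479

61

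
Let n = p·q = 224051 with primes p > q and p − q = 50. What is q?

Since p = q + 50, we have 224051 = q(q + 50), so q² + 50q − 224051 = 0.
Discriminant: 50² + 4·224051 = 2500 + 896204 = 898704; √898704 = 948.
q = (−50 + 948)/2 = 449, and p = q + 50 = 499.
Check: 449 · 499 = 224051.

449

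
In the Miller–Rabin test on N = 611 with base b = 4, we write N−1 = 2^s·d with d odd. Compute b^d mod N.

101

611 − 1 = 610 = 2^1 · 305, so d = 305.
4^1 ≡ 4 (mod 611)
4^2 ≡ 4^2 = 16 ≡ 16 (mod 611)
4^4 ≡ 16^2 = 256 ≡ 256 (mod 611)
4^8 ≡ 256^2 = 65536 ≡ 159 (mod 611)
4^16 ≡ 159^2 = 25281 ≡ 230 (mod 611)
4^32 ≡ 230^2 = 52900 ≡ 354 (mod 611)
4^64 ≡ 354^2 = 125316 ≡ 61 (mod 611)
4^128 ≡ 61^2 = 3721 ≡ 55 (mod 611)
4^256 ≡ 55^2 = 3025 ≡ 581 (mod 611)
305 = 256 + 32 + 16 + 1 in binary powers of 2.
So 4^305 ≡ 581 · 354 · 230 · 4 ≡ 101 (mod 611).
Squaring chain: 101; never reaches −1, so base 4 is a Miller–Rabin witness that 611 is composite.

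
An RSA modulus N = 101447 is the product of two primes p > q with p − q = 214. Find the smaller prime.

229

Since p = q + 214, we have 101447 = q(q + 214), so q² + 214q − 101447 = 0.
Discriminant: 214² + 4·101447 = 45796 + 405788 = 451584; √451584 = 672.
q = (−214 + 672)/2 = 229, and p = q + 214 = 443.
Check: 229 · 443 = 101447.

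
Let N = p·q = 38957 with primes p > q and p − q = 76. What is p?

239

Since p = q + 76, we have 38957 = q(q + 76), so q² + 76q − 38957 = 0.
Discriminant: 76² + 4·38957 = 5776 + 155828 = 161604; √161604 = 402.
q = (−76 + 402)/2 = 163, and p = q + 76 = 239.
Check: 163 · 239 = 38957.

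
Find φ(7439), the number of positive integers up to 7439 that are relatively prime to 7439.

7224

Factor: 7439 = 43 · 173.
φ(7439) = (43−1) · (173−1) = 42 · 172 = 7224.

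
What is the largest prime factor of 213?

213 = 3 · 71
71 is prime.
So 213 = 3 · 71; the largest prime factor is 71.

71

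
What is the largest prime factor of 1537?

53

1537 = 29 · 53
53 is prime.
So 1537 = 29 · 53; the largest prime factor is 53.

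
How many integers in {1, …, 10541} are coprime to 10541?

10332

Factor: 10541 = 83 · 127.
φ(10541) = (83−1) · (127−1) = 82 · 126 = 10332.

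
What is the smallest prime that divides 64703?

89

64703 is odd.
Digit sum 20, not divisible by 3.
Ends in 3: not divisible by 5.
7: 64703 = 7·9243 + 2
11: 64703 = 11·5882 + 1
13: 64703 = 13·4977 + 2
17: 64703 = 17·3806 + 1
19: 64703 = 19·3405 + 8
23: 64703 = 23·2813 + 4
29: 64703 = 29·2231 + 4
31: 64703 = 31·2087 + 6
37: 64703 = 37·1748 + 27
41: 64703 = 41·1578 + 5
43: 64703 = 43·1504 + 31
47: 64703 = 47·1376 + 31
53: 64703 = 53·1220 + 43
59: 64703 = 59·1096 + 39
61: 64703 = 61·1060 + 43
67: 64703 = 67·965 + 48
71: 64703 = 71·911 + 22
73: 64703 = 73·886 + 25
79: 64703 = 79·819 + 2
83: 64703 = 83·779 + 46
89: 64703 = 89·727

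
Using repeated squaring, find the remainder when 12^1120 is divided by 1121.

12^1 ≡ 12 (mod 1121)
12^2 ≡ 12^2 = 144 ≡ 144 (mod 1121)
12^4 ≡ 144^2 = 20736 ≡ 558 (mod 1121)
12^8 ≡ 558^2 = 311364 ≡ 847 (mod 1121)
12^16 ≡ 847^2 = 717409 ≡ 1090 (mod 1121)
12^32 ≡ 1090^2 = 1188100 ≡ 961 (mod 1121)
12^64 ≡ 961^2 = 923521 ≡ 938 (mod 1121)
12^128 ≡ 938^2 = 879844 ≡ 980 (mod 1121)
12^256 ≡ 980^2 = 960400 ≡ 824 (mod 1121)
12^512 ≡ 824^2 = 678976 ≡ 771 (mod 1121)
12^1024 ≡ 771^2 = 594441 ≡ 311 (mod 1121)
1120 = 1024 + 64 + 32 in binary powers of 2.
So 12^1120 ≡ 311 · 938 · 961 ≡ 197 (mod 1121).
Since 197 ≠ 1, base 12 is a Fermat witness: 1121 is composite.

197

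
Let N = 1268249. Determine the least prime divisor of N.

1268249 is odd.
Digit sum 32, not divisible by 3.
Ends in 9: not divisible by 5.
7: 1268249 = 7·181178 + 3
11: 1268249 = 11·115295 + 4
13: 1268249 = 13·97557 + 8
17: 1268249 = 17·74602 + 15
19: 1268249 = 19·66749 + 18
23: 1268249 = 23·55141 + 6
29: 1268249 = 29·43732 + 21
31: 1268249 = 31·40911 + 8
37: 1268249 = 37·34277

37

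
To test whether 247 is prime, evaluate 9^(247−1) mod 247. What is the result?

9^1 ≡ 9 (mod 247)
9^2 ≡ 9^2 = 81 ≡ 81 (mod 247)
9^4 ≡ 81^2 = 6561 ≡ 139 (mod 247)
9^8 ≡ 139^2 = 19321 ≡ 55 (mod 247)
9^16 ≡ 55^2 = 3025 ≡ 61 (mod 247)
9^32 ≡ 61^2 = 3721 ≡ 16 (mod 247)
9^64 ≡ 16^2 = 256 ≡ 9 (mod 247)
9^128 ≡ 9^2 = 81 ≡ 81 (mod 247)
246 = 128 + 64 + 32 + 16 + 4 + 2 in binary powers of 2.
So 9^246 ≡ 81 · 9 · 16 · 61 · 139 · 81 ≡ 235 (mod 247).
Since 235 ≠ 1, base 9 is a Fermat witness: 247 is composite.

235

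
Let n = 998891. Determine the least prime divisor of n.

47

998891 is odd.
Digit sum 44, not divisible by 3.
Ends in 1: not divisible by 5.
7: 998891 = 7·142698 + 5
11: 998891 = 11·90808 + 3
13: 998891 = 13·76837 + 10
17: 998891 = 17·58758 + 5
19: 998891 = 19·52573 + 4
23: 998891 = 23·43430 + 1
29: 998891 = 29·34444 + 15
31: 998891 = 31·32222 + 9
37: 998891 = 37·26997 + 2
41: 998891 = 41·24363 + 8
43: 998891 = 43·23230 + 1
47: 998891 = 47·21253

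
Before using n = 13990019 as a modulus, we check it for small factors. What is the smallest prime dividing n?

97

13990019 is odd.
Digit sum 32, not divisible by 3.
Ends in 9: not divisible by 5.
7: 13990019 = 7·1998574 + 1
11: 13990019 = 11·1271819 + 10
13: 13990019 = 13·1076155 + 4
17: 13990019 = 17·822942 + 5
19: 13990019 = 19·736316 + 15
23: 13990019 = 23·608261 + 16
29: 13990019 = 29·482414 + 13
31: 13990019 = 31·451290 + 29
37: 13990019 = 37·378108 + 23
41: 13990019 = 41·341219 + 40
43: 13990019 = 43·325349 + 12
47: 13990019 = 47·297659 + 46
53: 13990019 = 53·263962 + 33
59: 13990019 = 59·237118 + 57
61: 13990019 = 61·229344 + 35
67: 13990019 = 67·208806 + 17
71: 13990019 = 71·197042 + 37
73: 13990019 = 73·191644 + 7
79: 13990019 = 79·177088 + 67
83: 13990019 = 83·168554 + 37
89: 13990019 = 89·157191 + 20
97: 13990019 = 97·144227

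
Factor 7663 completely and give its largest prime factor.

97

7663 = 79 · 97
97 is prime.
So 7663 = 79 · 97; the largest prime factor is 97.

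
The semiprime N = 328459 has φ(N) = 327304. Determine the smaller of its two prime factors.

503

φ(n) = (p−1)(q−1) = n − (p+q) + 1, so p + q = 328459 − 327304 + 1 = 1156.
p and q are the roots of t² − 1156t + 328459 = 0.
Discriminant: 1156² − 4·328459 = 1336336 − 1313836 = 22500; √22500 = 150.
q = (1156 − 150)/2 = 503, p = (1156 + 150)/2 = 653.
Check: 503 · 653 = 328459.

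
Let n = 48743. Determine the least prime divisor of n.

48743 is odd.
Digit sum 26, not divisible by 3.
Ends in 3: not divisible by 5.
7: 48743 = 7·6963 + 2
11: 48743 = 11·4431 + 2
13: 48743 = 13·3749 + 6
17: 48743 = 17·2867 + 4
19: 48743 = 19·2565 + 8
23: 48743 = 23·2119 + 6
29: 48743 = 29·1680 + 23
31: 48743 = 31·1572 + 11
37: 48743 = 37·1317 + 14
41: 48743 = 41·1188 + 35
43: 48743 = 43·1133 + 24
47: 48743 = 47·1037 + 4
53: 48743 = 53·919 + 36
59: 48743 = 59·826 + 9
61: 48743 = 61·799 + 4
67: 48743 = 67·727 + 34
71: 48743 = 71·686 + 37
73: 48743 = 73·667 + 52
79: 48743 = 79·617

79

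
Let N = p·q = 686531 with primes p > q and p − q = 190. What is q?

739

Since p = q + 190, we have 686531 = q(q + 190), so q² + 190q − 686531 = 0.
Discriminant: 190² + 4·686531 = 36100 + 2746124 = 2782224; √2782224 = 1668.
q = (−190 + 1668)/2 = 739, and p = q + 190 = 929.
Check: 739 · 929 = 686531.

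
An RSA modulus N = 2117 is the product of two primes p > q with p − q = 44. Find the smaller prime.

Since p = q + 44, we have 2117 = q(q + 44), so q² + 44q − 2117 = 0.
Discriminant: 44² + 4·2117 = 1936 + 8468 = 10404; √10404 = 102.
q = (−44 + 102)/2 = 29, and p = q + 44 = 73.
Check: 29 · 73 = 2117.

29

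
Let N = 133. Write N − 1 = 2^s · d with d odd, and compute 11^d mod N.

1

133 − 1 = 132 = 2^2 · 33, so d = 33.
11^1 ≡ 11 (mod 133)
11^2 ≡ 11^2 = 121 ≡ 121 (mod 133)
11^4 ≡ 121^2 = 14641 ≡ 11 (mod 133)
11^8 ≡ 11^2 = 121 ≡ 121 (mod 133)
11^16 ≡ 121^2 = 14641 ≡ 11 (mod 133)
11^32 ≡ 11^2 = 121 ≡ 121 (mod 133)
33 = 32 + 1 in binary powers of 2.
So 11^33 ≡ 121 · 11 ≡ 1 (mod 133).
Since 11^d ≡ 1 (mod 133), base 11 does not prove 133 composite.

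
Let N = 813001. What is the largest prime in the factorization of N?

813001 = 7 · 116143
116143 = 37 · 3139
3139 = 43 · 73
73 is prime.
So 813001 = 7 · 37 · 43 · 73; the largest prime factor is 73.

73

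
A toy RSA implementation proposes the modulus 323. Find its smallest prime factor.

323 is odd.
Digit sum 8, not divisible by 3.
Ends in 3: not divisible by 5.
7: 323 = 7·46 + 1
11: 323 = 11·29 + 4
13: 323 = 13·24 + 11
17: 323 = 17·19

17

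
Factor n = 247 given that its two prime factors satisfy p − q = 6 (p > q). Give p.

19

Since p = q + 6, we have 247 = q(q + 6), so q² + 6q − 247 = 0.
Discriminant: 6² + 4·247 = 36 + 988 = 1024; √1024 = 32.
q = (−6 + 32)/2 = 13, and p = q + 6 = 19.
Check: 13 · 19 = 247.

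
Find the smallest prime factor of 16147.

67

16147 is odd.
Digit sum 19, not divisible by 3.
Ends in 7: not divisible by 5.
7: 16147 = 7·2306 + 5
11: 16147 = 11·1467 + 10
13: 16147 = 13·1242 + 1
17: 16147 = 17·949 + 14
19: 16147 = 19·849 + 16
23: 16147 = 23·702 + 1
29: 16147 = 29·556 + 23
31: 16147 = 31·520 + 27
37: 16147 = 37·436 + 15
41: 16147 = 41·393 + 34
43: 16147 = 43·375 + 22
47: 16147 = 47·343 + 26
53: 16147 = 53·304 + 35
59: 16147 = 59·273 + 40
61: 16147 = 61·264 + 43
67: 16147 = 67·241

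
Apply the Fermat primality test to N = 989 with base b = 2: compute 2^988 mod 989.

2^1 ≡ 2 (mod 989)
2^2 ≡ 2^2 = 4 ≡ 4 (mod 989)
2^4 ≡ 4^2 = 16 ≡ 16 (mod 989)
2^8 ≡ 16^2 = 256 ≡ 256 (mod 989)
2^16 ≡ 256^2 = 65536 ≡ 262 (mod 989)
2^32 ≡ 262^2 = 68644 ≡ 403 (mod 989)
2^64 ≡ 403^2 = 162409 ≡ 213 (mod 989)
2^128 ≡ 213^2 = 45369 ≡ 864 (mod 989)
2^256 ≡ 864^2 = 746496 ≡ 790 (mod 989)
2^512 ≡ 790^2 = 624100 ≡ 41 (mod 989)
988 = 512 + 256 + 128 + 64 + 16 + 8 + 4 in binary powers of 2.
So 2^988 ≡ 41 · 790 · 864 · 213 · 262 · 256 · 16 ≡ 213 (mod 989).
Since 213 ≠ 1, base 2 is a Fermat witness: 989 is composite.

213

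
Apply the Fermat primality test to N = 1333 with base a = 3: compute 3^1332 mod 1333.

1000

3^1 ≡ 3 (mod 1333)
3^2 ≡ 3^2 = 9 ≡ 9 (mod 1333)
3^4 ≡ 9^2 = 81 ≡ 81 (mod 1333)
3^8 ≡ 81^2 = 6561 ≡ 1229 (mod 1333)
3^16 ≡ 1229^2 = 1510441 ≡ 152 (mod 1333)
3^32 ≡ 152^2 = 23104 ≡ 443 (mod 1333)
3^64 ≡ 443^2 = 196249 ≡ 298 (mod 1333)
3^128 ≡ 298^2 = 88804 ≡ 826 (mod 1333)
3^256 ≡ 826^2 = 682276 ≡ 1113 (mod 1333)
3^512 ≡ 1113^2 = 1238769 ≡ 412 (mod 1333)
3^1024 ≡ 412^2 = 169744 ≡ 453 (mod 1333)
1332 = 1024 + 256 + 32 + 16 + 4 in binary powers of 2.
So 3^1332 ≡ 453 · 1113 · 443 · 152 · 81 ≡ 1000 (mod 1333).
Since 1000 ≠ 1, base 3 is a Fermat witness: 1333 is composite.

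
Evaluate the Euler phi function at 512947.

491400

Factor: 512947 = 43 · 79 · 151.
φ(512947) = (43−1) · (79−1) · (151−1) = 42 · 78 · 150 = 491400.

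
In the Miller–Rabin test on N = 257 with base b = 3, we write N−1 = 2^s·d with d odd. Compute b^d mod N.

257 − 1 = 256 = 2^8 · 1, so d = 1.
3^1 ≡ 3 (mod 257)
1 = 1 in binary powers of 2.
So 3^1 ≡ 3 ≡ 3 (mod 257).
Squaring chain: 3 → 9 → 81 → 136 → 249 → 64 → 241 → 256; reaches −1, so base 3 does not prove 257 composite.

3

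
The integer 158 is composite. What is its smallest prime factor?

2

158 is even: 2 divides it.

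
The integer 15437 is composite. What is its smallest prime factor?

15437 is odd.
Digit sum 20, not divisible by 3.
Ends in 7: not divisible by 5.
7: 15437 = 7·2205 + 2
11: 15437 = 11·1403 + 4
13: 15437 = 13·1187 + 6
17: 15437 = 17·908 + 1
19: 15437 = 19·812 + 9
23: 15437 = 23·671 + 4
29: 15437 = 29·532 + 9
31: 15437 = 31·497 + 30
37: 15437 = 37·417 + 8
41: 15437 = 41·376 + 21
43: 15437 = 43·359

43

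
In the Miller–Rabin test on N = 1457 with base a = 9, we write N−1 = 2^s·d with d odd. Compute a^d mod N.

350

1457 − 1 = 1456 = 2^4 · 91, so d = 91.
9^1 ≡ 9 (mod 1457)
9^2 ≡ 9^2 = 81 ≡ 81 (mod 1457)
9^4 ≡ 81^2 = 6561 ≡ 733 (mod 1457)
9^8 ≡ 733^2 = 537289 ≡ 1113 (mod 1457)
9^16 ≡ 1113^2 = 1238769 ≡ 319 (mod 1457)
9^32 ≡ 319^2 = 101761 ≡ 1228 (mod 1457)
9^64 ≡ 1228^2 = 1507984 ≡ 1446 (mod 1457)
91 = 64 + 16 + 8 + 2 + 1 in binary powers of 2.
So 9^91 ≡ 1446 · 319 · 1113 · 81 · 9 ≡ 350 (mod 1457).
Squaring chain: 350 → 112 → 888 → 307; never reaches −1, so base 9 is a Miller–Rabin witness that 1457 is composite.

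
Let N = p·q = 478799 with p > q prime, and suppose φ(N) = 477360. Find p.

919

φ(n) = (p−1)(q−1) = n − (p+q) + 1, so p + q = 478799 − 477360 + 1 = 1440.
p and q are the roots of t² − 1440t + 478799 = 0.
Discriminant: 1440² − 4·478799 = 2073600 − 1915196 = 158404; √158404 = 398.
q = (1440 − 398)/2 = 521, p = (1440 + 398)/2 = 919.
Check: 521 · 919 = 478799.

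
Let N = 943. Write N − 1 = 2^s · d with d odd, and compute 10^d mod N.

943 − 1 = 942 = 2^1 · 471, so d = 471.
10^1 ≡ 10 (mod 943)
10^2 ≡ 10^2 = 100 ≡ 100 (mod 943)
10^4 ≡ 100^2 = 10000 ≡ 570 (mod 943)
10^8 ≡ 570^2 = 324900 ≡ 508 (mod 943)
10^16 ≡ 508^2 = 258064 ≡ 625 (mod 943)
10^32 ≡ 625^2 = 390625 ≡ 223 (mod 943)
10^64 ≡ 223^2 = 49729 ≡ 693 (mod 943)
10^128 ≡ 693^2 = 480249 ≡ 262 (mod 943)
10^256 ≡ 262^2 = 68644 ≡ 748 (mod 943)
471 = 256 + 128 + 64 + 16 + 4 + 2 + 1 in binary powers of 2.
So 10^471 ≡ 748 · 262 · 693 · 625 · 570 · 100 · 10 ≡ 871 (mod 943).
Squaring chain: 871; never reaches −1, so base 10 is a Miller–Rabin witness that 943 is composite.

871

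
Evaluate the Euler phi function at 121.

110

Factor: 121 = 11^2.
φ(121) = 11^1·(11−1) = 110.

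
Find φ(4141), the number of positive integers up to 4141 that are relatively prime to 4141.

Factor: 4141 = 41 · 101.
φ(4141) = (41−1) · (101−1) = 40 · 100 = 4000.

4000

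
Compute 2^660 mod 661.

1

2^1 ≡ 2 (mod 661)
2^2 ≡ 2^2 = 4 ≡ 4 (mod 661)
2^4 ≡ 4^2 = 16 ≡ 16 (mod 661)
2^8 ≡ 16^2 = 256 ≡ 256 (mod 661)
2^16 ≡ 256^2 = 65536 ≡ 97 (mod 661)
2^32 ≡ 97^2 = 9409 ≡ 155 (mod 661)
2^64 ≡ 155^2 = 24025 ≡ 229 (mod 661)
2^128 ≡ 229^2 = 52441 ≡ 222 (mod 661)
2^256 ≡ 222^2 = 49284 ≡ 370 (mod 661)
2^512 ≡ 370^2 = 136900 ≡ 73 (mod 661)
660 = 512 + 128 + 16 + 4 in binary powers of 2.
So 2^660 ≡ 73 · 222 · 97 · 16 ≡ 1 (mod 661).
Since the result is 1, base 2 gives no evidence that 661 is composite.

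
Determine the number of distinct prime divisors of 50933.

50933 = 31^2 · 53
50933 = 31^2 · 53, which has 2 distinct prime factors.

2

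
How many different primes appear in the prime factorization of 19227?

4

19227 = 3 · 6409
6409 = 13 · 493
493 = 17 · 29
19227 = 3 · 13 · 17 · 29, which has 4 distinct prime factors.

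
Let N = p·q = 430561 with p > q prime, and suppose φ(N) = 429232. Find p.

773

φ(n) = (p−1)(q−1) = n − (p+q) + 1, so p + q = 430561 − 429232 + 1 = 1330.
p and q are the roots of t² − 1330t + 430561 = 0.
Discriminant: 1330² − 4·430561 = 1768900 − 1722244 = 46656; √46656 = 216.
q = (1330 − 216)/2 = 557, p = (1330 + 216)/2 = 773.
Check: 557 · 773 = 430561.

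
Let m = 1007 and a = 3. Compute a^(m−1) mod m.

188

3^1 ≡ 3 (mod 1007)
3^2 ≡ 3^2 = 9 ≡ 9 (mod 1007)
3^4 ≡ 9^2 = 81 ≡ 81 (mod 1007)
3^8 ≡ 81^2 = 6561 ≡ 519 (mod 1007)
3^16 ≡ 519^2 = 269361 ≡ 492 (mod 1007)
3^32 ≡ 492^2 = 242064 ≡ 384 (mod 1007)
3^64 ≡ 384^2 = 147456 ≡ 434 (mod 1007)
3^128 ≡ 434^2 = 188356 ≡ 47 (mod 1007)
3^256 ≡ 47^2 = 2209 ≡ 195 (mod 1007)
3^512 ≡ 195^2 = 38025 ≡ 766 (mod 1007)
1006 = 512 + 256 + 128 + 64 + 32 + 8 + 4 + 2 in binary powers of 2.
So 3^1006 ≡ 766 · 195 · 47 · 434 · 384 · 519 · 81 · 9 ≡ 188 (mod 1007).
Since 188 ≠ 1, base 3 is a Fermat witness: 1007 is composite.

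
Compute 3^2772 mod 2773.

1140

3^1 ≡ 3 (mod 2773)
3^2 ≡ 3^2 = 9 ≡ 9 (mod 2773)
3^4 ≡ 9^2 = 81 ≡ 81 (mod 2773)
3^8 ≡ 81^2 = 6561 ≡ 1015 (mod 2773)
3^16 ≡ 1015^2 = 1030225 ≡ 1442 (mod 2773)
3^32 ≡ 1442^2 = 2079364 ≡ 2387 (mod 2773)
3^64 ≡ 2387^2 = 5697769 ≡ 2027 (mod 2773)
3^128 ≡ 2027^2 = 4108729 ≡ 1916 (mod 2773)
3^256 ≡ 1916^2 = 3671056 ≡ 2377 (mod 2773)
3^512 ≡ 2377^2 = 5650129 ≡ 1528 (mod 2773)
3^1024 ≡ 1528^2 = 2334784 ≡ 2691 (mod 2773)
3^2048 ≡ 2691^2 = 7241481 ≡ 1178 (mod 2773)
2772 = 2048 + 512 + 128 + 64 + 16 + 4 in binary powers of 2.
So 3^2772 ≡ 1178 · 1528 · 1916 · 2027 · 1442 · 81 ≡ 1140 (mod 2773).
Since 1140 ≠ 1, base 3 is a Fermat witness: 2773 is composite.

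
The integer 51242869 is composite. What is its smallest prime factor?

97

51242869 is odd.
Digit sum 37, not divisible by 3.
Ends in 9: not divisible by 5.
7: 51242869 = 7·7320409 + 6
11: 51242869 = 11·4658442 + 7
13: 51242869 = 13·3941759 + 2
17: 51242869 = 17·3014286 + 7
19: 51242869 = 19·2696993 + 2
23: 51242869 = 23·2227950 + 19
29: 51242869 = 29·1766995 + 14
31: 51242869 = 31·1652995 + 24
37: 51242869 = 37·1384942 + 15
41: 51242869 = 41·1249826 + 3
43: 51242869 = 43·1191694 + 27
47: 51242869 = 47·1090273 + 38
53: 51242869 = 53·966846 + 31
59: 51242869 = 59·868523 + 12
61: 51242869 = 61·840047 + 2
67: 51242869 = 67·764818 + 63
71: 51242869 = 71·721730 + 39
73: 51242869 = 73·701957 + 8
79: 51242869 = 79·648643 + 72
83: 51242869 = 83·617383 + 80
89: 51242869 = 89·575762 + 51
97: 51242869 = 97·528277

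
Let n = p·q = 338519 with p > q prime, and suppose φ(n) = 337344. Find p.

φ(n) = (p−1)(q−1) = n − (p+q) + 1, so p + q = 338519 − 337344 + 1 = 1176.
p and q are the roots of t² − 1176t + 338519 = 0.
Discriminant: 1176² − 4·338519 = 1382976 − 1354076 = 28900; √28900 = 170.
q = (1176 − 170)/2 = 503, p = (1176 + 170)/2 = 673.
Check: 503 · 673 = 338519.

673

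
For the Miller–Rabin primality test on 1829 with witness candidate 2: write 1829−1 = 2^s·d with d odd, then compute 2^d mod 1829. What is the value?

655

1829 − 1 = 1828 = 2^2 · 457, so d = 457.
2^1 ≡ 2 (mod 1829)
2^2 ≡ 2^2 = 4 ≡ 4 (mod 1829)
2^4 ≡ 4^2 = 16 ≡ 16 (mod 1829)
2^8 ≡ 16^2 = 256 ≡ 256 (mod 1829)
2^16 ≡ 256^2 = 65536 ≡ 1521 (mod 1829)
2^32 ≡ 1521^2 = 2313441 ≡ 1585 (mod 1829)
2^64 ≡ 1585^2 = 2512225 ≡ 1008 (mod 1829)
2^128 ≡ 1008^2 = 1016064 ≡ 969 (mod 1829)
2^256 ≡ 969^2 = 938961 ≡ 684 (mod 1829)
457 = 256 + 128 + 64 + 8 + 1 in binary powers of 2.
So 2^457 ≡ 684 · 969 · 1008 · 256 · 2 ≡ 655 (mod 1829).
Squaring chain: 655 → 1039; never reaches −1, so base 2 is a Miller–Rabin witness that 1829 is composite.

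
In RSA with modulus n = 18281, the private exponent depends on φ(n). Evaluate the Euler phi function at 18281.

18000

Factor: 18281 = 101 · 181.
φ(18281) = (101−1) · (181−1) = 100 · 180 = 18000.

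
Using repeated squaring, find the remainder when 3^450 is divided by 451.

3^1 ≡ 3 (mod 451)
3^2 ≡ 3^2 = 9 ≡ 9 (mod 451)
3^4 ≡ 9^2 = 81 ≡ 81 (mod 451)
3^8 ≡ 81^2 = 6561 ≡ 247 (mod 451)
3^16 ≡ 247^2 = 61009 ≡ 124 (mod 451)
3^32 ≡ 124^2 = 15376 ≡ 42 (mod 451)
3^64 ≡ 42^2 = 1764 ≡ 411 (mod 451)
3^128 ≡ 411^2 = 168921 ≡ 247 (mod 451)
3^256 ≡ 247^2 = 61009 ≡ 124 (mod 451)
450 = 256 + 128 + 64 + 2 in binary powers of 2.
So 3^450 ≡ 124 · 247 · 411 · 9 ≡ 419 (mod 451).
Since 419 ≠ 1, base 3 is a Fermat witness: 451 is composite.

419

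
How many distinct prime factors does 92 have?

2

92 = 2^2 · 23
92 = 2^2 · 23, which has 2 distinct prime factors.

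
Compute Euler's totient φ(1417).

Factor: 1417 = 13 · 109.
φ(1417) = (13−1) · (109−1) = 12 · 108 = 1296.

1296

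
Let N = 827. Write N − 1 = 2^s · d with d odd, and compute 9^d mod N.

827 − 1 = 826 = 2^1 · 413, so d = 413.
9^1 ≡ 9 (mod 827)
9^2 ≡ 9^2 = 81 ≡ 81 (mod 827)
9^4 ≡ 81^2 = 6561 ≡ 772 (mod 827)
9^8 ≡ 772^2 = 595984 ≡ 544 (mod 827)
9^16 ≡ 544^2 = 295936 ≡ 697 (mod 827)
9^32 ≡ 697^2 = 485809 ≡ 360 (mod 827)
9^64 ≡ 360^2 = 129600 ≡ 588 (mod 827)
9^128 ≡ 588^2 = 345744 ≡ 58 (mod 827)
9^256 ≡ 58^2 = 3364 ≡ 56 (mod 827)
413 = 256 + 128 + 16 + 8 + 4 + 1 in binary powers of 2.
So 9^413 ≡ 56 · 58 · 697 · 544 · 772 · 9 ≡ 1 (mod 827).
Since 9^d ≡ 1 (mod 827), base 9 does not prove 827 composite.

1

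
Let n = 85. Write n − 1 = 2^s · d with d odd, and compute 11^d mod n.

85 − 1 = 84 = 2^2 · 21, so d = 21.
11^1 ≡ 11 (mod 85)
11^2 ≡ 11^2 = 121 ≡ 36 (mod 85)
11^4 ≡ 36^2 = 1296 ≡ 21 (mod 85)
11^8 ≡ 21^2 = 441 ≡ 16 (mod 85)
11^16 ≡ 16^2 = 256 ≡ 1 (mod 85)
21 = 16 + 4 + 1 in binary powers of 2.
So 11^21 ≡ 1 · 21 · 11 ≡ 61 (mod 85).
Squaring chain: 61 → 66; never reaches −1, so base 11 is a Miller–Rabin witness that 85 is composite.

61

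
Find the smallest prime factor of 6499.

67

6499 is odd.
Digit sum 28, not divisible by 3.
Ends in 9: not divisible by 5.
7: 6499 = 7·928 + 3
11: 6499 = 11·590 + 9
13: 6499 = 13·499 + 12
17: 6499 = 17·382 + 5
19: 6499 = 19·342 + 1
23: 6499 = 23·282 + 13
29: 6499 = 29·224 + 3
31: 6499 = 31·209 + 20
37: 6499 = 37·175 + 24
41: 6499 = 41·158 + 21
43: 6499 = 43·151 + 6
47: 6499 = 47·138 + 13
53: 6499 = 53·122 + 33
59: 6499 = 59·110 + 9
61: 6499 = 61·106 + 33
67: 6499 = 67·97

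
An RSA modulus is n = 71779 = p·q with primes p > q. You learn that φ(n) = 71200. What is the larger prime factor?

401

φ(n) = (p−1)(q−1) = n − (p+q) + 1, so p + q = 71779 − 71200 + 1 = 580.
p and q are the roots of t² − 580t + 71779 = 0.
Discriminant: 580² − 4·71779 = 336400 − 287116 = 49284; √49284 = 222.
q = (580 − 222)/2 = 179, p = (580 + 222)/2 = 401.
Check: 179 · 401 = 71779.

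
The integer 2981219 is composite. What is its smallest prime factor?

71

2981219 is odd.
Digit sum 32, not divisible by 3.
Ends in 9: not divisible by 5.
7: 2981219 = 7·425888 + 3
11: 2981219 = 11·271019 + 10
13: 2981219 = 13·229324 + 7
17: 2981219 = 17·175365 + 14
19: 2981219 = 19·156906 + 5
23: 2981219 = 23·129618 + 5
29: 2981219 = 29·102800 + 19
31: 2981219 = 31·96168 + 11
37: 2981219 = 37·80573 + 18
41: 2981219 = 41·72712 + 27
43: 2981219 = 43·69330 + 29
47: 2981219 = 47·63430 + 9
53: 2981219 = 53·56249 + 22
59: 2981219 = 59·50529 + 8
61: 2981219 = 61·48872 + 27
67: 2981219 = 67·44495 + 54
71: 2981219 = 71·41989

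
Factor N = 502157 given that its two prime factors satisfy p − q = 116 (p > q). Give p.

769

Since p = q + 116, we have 502157 = q(q + 116), so q² + 116q − 502157 = 0.
Discriminant: 116² + 4·502157 = 13456 + 2008628 = 2022084; √2022084 = 1422.
q = (−116 + 1422)/2 = 653, and p = q + 116 = 769.
Check: 653 · 769 = 502157.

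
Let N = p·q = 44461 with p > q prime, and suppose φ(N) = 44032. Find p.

φ(n) = (p−1)(q−1) = n − (p+q) + 1, so p + q = 44461 − 44032 + 1 = 430.
p and q are the roots of t² − 430t + 44461 = 0.
Discriminant: 430² − 4·44461 = 184900 − 177844 = 7056; √7056 = 84.
q = (430 − 84)/2 = 173, p = (430 + 84)/2 = 257.
Check: 173 · 257 = 44461.

257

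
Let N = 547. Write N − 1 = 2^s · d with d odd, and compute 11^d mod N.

1

547 − 1 = 546 = 2^1 · 273, so d = 273.
11^1 ≡ 11 (mod 547)
11^2 ≡ 11^2 = 121 ≡ 121 (mod 547)
11^4 ≡ 121^2 = 14641 ≡ 419 (mod 547)
11^8 ≡ 419^2 = 175561 ≡ 521 (mod 547)
11^16 ≡ 521^2 = 271441 ≡ 129 (mod 547)
11^32 ≡ 129^2 = 16641 ≡ 231 (mod 547)
11^64 ≡ 231^2 = 53361 ≡ 302 (mod 547)
11^128 ≡ 302^2 = 91204 ≡ 402 (mod 547)
11^256 ≡ 402^2 = 161604 ≡ 239 (mod 547)
273 = 256 + 16 + 1 in binary powers of 2.
So 11^273 ≡ 239 · 129 · 11 ≡ 1 (mod 547).
Since 11^d ≡ 1 (mod 547), base 11 does not prove 547 composite.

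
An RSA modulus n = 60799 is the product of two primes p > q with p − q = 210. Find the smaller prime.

163

Since p = q + 210, we have 60799 = q(q + 210), so q² + 210q − 60799 = 0.
Discriminant: 210² + 4·60799 = 44100 + 243196 = 287296; √287296 = 536.
q = (−210 + 536)/2 = 163, and p = q + 210 = 373.
Check: 163 · 373 = 60799.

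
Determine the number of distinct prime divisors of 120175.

120175 = 5^2 · 4807
4807 = 11 · 437
437 = 19 · 23
120175 = 5^2 · 11 · 19 · 23, which has 4 distinct prime factors.

4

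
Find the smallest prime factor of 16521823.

16521823 is odd.
Digit sum 28, not divisible by 3.
Ends in 3: not divisible by 5.
7: 16521823 = 7·2360260 + 3
11: 16521823 = 11·1501983 + 10
13: 16521823 = 13·1270909 + 6
17: 16521823 = 17·971871 + 16
19: 16521823 = 19·869569 + 12
23: 16521823 = 23·718340 + 3
29: 16521823 = 29·569718 + 1
31: 16521823 = 31·532962 + 1
37: 16521823 = 37·446535 + 28
41: 16521823 = 41·402971 + 12
43: 16521823 = 43·384228 + 19
47: 16521823 = 47·351528 + 7
53: 16521823 = 53·311732 + 27
59: 16521823 = 59·280030 + 53
61: 16521823 = 61·270849 + 34
67: 16521823 = 67·246594 + 25
71: 16521823 = 71·232701 + 52
73: 16521823 = 73·226326 + 25
79: 16521823 = 79·209137

79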